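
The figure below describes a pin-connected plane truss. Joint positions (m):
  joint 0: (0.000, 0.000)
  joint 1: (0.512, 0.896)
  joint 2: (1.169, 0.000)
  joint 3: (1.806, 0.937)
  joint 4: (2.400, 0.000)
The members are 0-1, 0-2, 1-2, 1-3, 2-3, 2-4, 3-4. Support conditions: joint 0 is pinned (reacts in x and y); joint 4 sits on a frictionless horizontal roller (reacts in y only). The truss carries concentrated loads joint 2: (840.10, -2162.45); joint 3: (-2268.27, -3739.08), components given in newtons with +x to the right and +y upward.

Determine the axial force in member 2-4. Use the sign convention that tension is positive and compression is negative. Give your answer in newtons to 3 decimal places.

1890.011

N=5 nodes, M=7 members, R=3 reactions → 2N=10, M+R=10
member 0 (0-1): L=1.0320, (cx,cy)=(0.4961,0.8682)
member 1 (0-2): L=1.1690, (cx,cy)=(1.0000,0.0000)
member 2 (1-2): L=1.1111, (cx,cy)=(0.5913,-0.8064)
member 3 (1-3): L=1.2946, (cx,cy)=(0.9995,0.0317)
member 4 (2-3): L=1.1330, (cx,cy)=(0.5622,0.8270)
member 5 (2-4): L=1.2310, (cx,cy)=(1.0000,0.0000)
member 6 (3-4): L=1.1094, (cx,cy)=(0.5354,-0.8446)
solve A·x = −loads:
  F[0-1] = -3363.2853 N (compression)
  F[0-2] = +240.4868 N (tension)
  F[1-2] = +3474.7749 N (tension)
  F[1-3] = -3725.2453 N (compression)
  F[2-3] = -773.5567 N (compression)
  F[2-4] = +1890.0108 N (tension)
  F[3-4] = -3529.9818 N (compression)
  Rx@0 = +1428.1700 N
  Ry@0 = +2920.1494 N
  Ry@4 = +2981.3806 N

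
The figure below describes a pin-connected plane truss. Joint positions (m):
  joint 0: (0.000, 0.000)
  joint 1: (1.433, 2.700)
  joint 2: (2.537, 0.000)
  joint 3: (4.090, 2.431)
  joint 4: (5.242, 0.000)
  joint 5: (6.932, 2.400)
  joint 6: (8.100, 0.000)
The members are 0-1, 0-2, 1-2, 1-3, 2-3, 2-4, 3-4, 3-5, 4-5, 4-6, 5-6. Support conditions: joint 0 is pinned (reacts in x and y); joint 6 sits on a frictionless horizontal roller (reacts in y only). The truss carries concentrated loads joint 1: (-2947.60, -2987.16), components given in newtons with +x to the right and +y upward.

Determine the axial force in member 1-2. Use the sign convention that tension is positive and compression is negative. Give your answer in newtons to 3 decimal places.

383.808

N=7 nodes, M=11 members, R=3 reactions → 2N=14, M+R=14
member 0 (0-1): L=3.0567, (cx,cy)=(0.4688,0.8833)
member 1 (0-2): L=2.5370, (cx,cy)=(1.0000,0.0000)
member 2 (1-2): L=2.9170, (cx,cy)=(0.3785,-0.9256)
member 3 (1-3): L=2.6706, (cx,cy)=(0.9949,-0.1007)
member 4 (2-3): L=2.8847, (cx,cy)=(0.5384,0.8427)
member 5 (2-4): L=2.7050, (cx,cy)=(1.0000,0.0000)
member 6 (3-4): L=2.6901, (cx,cy)=(0.4282,-0.9037)
member 7 (3-5): L=2.8422, (cx,cy)=(0.9999,-0.0109)
member 8 (4-5): L=2.9353, (cx,cy)=(0.5757,0.8176)
member 9 (4-6): L=2.8580, (cx,cy)=(1.0000,0.0000)
member 10 (5-6): L=2.6691, (cx,cy)=(0.4376,-0.8992)
solve A·x = −loads:
  F[0-1] = -3895.8636 N (compression)
  F[0-2] = -1121.2021 N (compression)
  F[1-2] = +383.8085 N (tension)
  F[1-3] = +980.9300 N (tension)
  F[2-3] = -421.5620 N (compression)
  F[2-4] = -748.9911 N (compression)
  F[3-4] = +495.9900 N (tension)
  F[3-5] = +536.6251 N (tension)
  F[4-5] = -548.1845 N (compression)
  F[4-6] = -220.9779 N (compression)
  F[5-6] = +504.9807 N (tension)
  Rx@0 = +2947.6000 N
  Ry@0 = +3441.2242 N
  Ry@6 = -454.0642 N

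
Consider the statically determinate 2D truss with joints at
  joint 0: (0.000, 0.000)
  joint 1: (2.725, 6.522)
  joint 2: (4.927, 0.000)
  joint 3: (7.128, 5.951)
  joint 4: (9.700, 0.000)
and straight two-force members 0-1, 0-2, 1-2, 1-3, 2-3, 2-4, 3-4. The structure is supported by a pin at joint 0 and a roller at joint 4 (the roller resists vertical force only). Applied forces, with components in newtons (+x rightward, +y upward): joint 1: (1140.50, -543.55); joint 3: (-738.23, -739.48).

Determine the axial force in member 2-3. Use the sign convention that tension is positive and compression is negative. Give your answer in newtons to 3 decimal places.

120.262

N=5 nodes, M=7 members, R=3 reactions → 2N=10, M+R=10
member 0 (0-1): L=7.0684, (cx,cy)=(0.3855,0.9227)
member 1 (0-2): L=4.9270, (cx,cy)=(1.0000,0.0000)
member 2 (1-2): L=6.8837, (cx,cy)=(0.3199,-0.9475)
member 3 (1-3): L=4.4399, (cx,cy)=(0.9917,-0.1286)
member 4 (2-3): L=6.3450, (cx,cy)=(0.3469,0.9379)
member 5 (2-4): L=4.7730, (cx,cy)=(1.0000,0.0000)
member 6 (3-4): L=6.4830, (cx,cy)=(0.3967,-0.9179)
solve A·x = −loads:
  F[0-1] = -295.8675 N (compression)
  F[0-2] = +516.3326 N (tension)
  F[1-2] = -119.0501 N (compression)
  F[1-3] = -1226.6669 N (compression)
  F[2-3] = +120.2623 N (tension)
  F[2-4] = +436.5326 N (tension)
  F[3-4] = -1100.3307 N (compression)
  Rx@0 = -402.2700 N
  Ry@0 = +272.9969 N
  Ry@4 = +1010.0331 N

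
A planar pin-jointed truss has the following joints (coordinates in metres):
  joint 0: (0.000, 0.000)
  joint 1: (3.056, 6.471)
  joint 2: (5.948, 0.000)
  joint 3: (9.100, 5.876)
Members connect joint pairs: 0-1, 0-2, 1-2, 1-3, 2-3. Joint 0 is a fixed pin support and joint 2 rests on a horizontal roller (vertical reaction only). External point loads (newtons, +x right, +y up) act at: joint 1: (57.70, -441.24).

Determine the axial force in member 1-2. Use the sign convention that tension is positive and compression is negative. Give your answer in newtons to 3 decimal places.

N=4 nodes, M=5 members, R=3 reactions → 2N=8, M+R=8
member 0 (0-1): L=7.1563, (cx,cy)=(0.4270,0.9042)
member 1 (0-2): L=5.9480, (cx,cy)=(1.0000,0.0000)
member 2 (1-2): L=7.0878, (cx,cy)=(0.4080,-0.9130)
member 3 (1-3): L=6.0732, (cx,cy)=(0.9952,-0.0980)
member 4 (2-3): L=6.6680, (cx,cy)=(0.4727,0.8812)
solve A·x = −loads:
  F[0-1] = -167.8363 N (compression)
  F[0-2] = +129.3720 N (tension)
  F[1-2] = -317.0706 N (compression)
  F[1-3] = -0.0000 N (tension)
  F[2-3] = +0.0000 N (tension)
  Rx@0 = -57.7000 N
  Ry@0 = +151.7635 N
  Ry@2 = +289.4765 N

-317.071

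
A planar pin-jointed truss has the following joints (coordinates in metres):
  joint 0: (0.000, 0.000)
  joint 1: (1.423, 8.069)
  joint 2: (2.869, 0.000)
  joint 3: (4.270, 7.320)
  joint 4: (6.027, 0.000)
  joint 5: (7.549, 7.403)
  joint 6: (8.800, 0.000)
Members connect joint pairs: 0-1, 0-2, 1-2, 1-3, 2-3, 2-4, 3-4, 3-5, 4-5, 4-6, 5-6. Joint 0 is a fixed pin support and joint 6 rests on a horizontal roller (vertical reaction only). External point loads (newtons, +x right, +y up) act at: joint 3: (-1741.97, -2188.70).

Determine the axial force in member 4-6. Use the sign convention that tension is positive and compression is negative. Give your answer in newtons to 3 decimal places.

N=7 nodes, M=11 members, R=3 reactions → 2N=14, M+R=14
member 0 (0-1): L=8.1935, (cx,cy)=(0.1737,0.9848)
member 1 (0-2): L=2.8690, (cx,cy)=(1.0000,0.0000)
member 2 (1-2): L=8.1975, (cx,cy)=(0.1764,-0.9843)
member 3 (1-3): L=2.9439, (cx,cy)=(0.9671,-0.2544)
member 4 (2-3): L=7.4529, (cx,cy)=(0.1880,0.9822)
member 5 (2-4): L=3.1580, (cx,cy)=(1.0000,0.0000)
member 6 (3-4): L=7.5279, (cx,cy)=(0.2334,-0.9724)
member 7 (3-5): L=3.2801, (cx,cy)=(0.9997,0.0253)
member 8 (4-5): L=7.5578, (cx,cy)=(0.2014,0.9795)
member 9 (4-6): L=2.7730, (cx,cy)=(1.0000,0.0000)
member 10 (5-6): L=7.5080, (cx,cy)=(0.1666,-0.9860)
solve A·x = −loads:
  F[0-1] = -2615.4315 N (compression)
  F[0-2] = -1287.7377 N (compression)
  F[1-2] = +2873.5996 N (tension)
  F[1-3] = -993.8237 N (compression)
  F[2-3] = -2879.8812 N (compression)
  F[2-4] = -239.4869 N (compression)
  F[3-4] = +401.7702 N (tension)
  F[3-5] = +145.7611 N (tension)
  F[4-5] = -398.8449 N (compression)
  F[4-6] = -65.3949 N (compression)
  F[5-6] = +392.4719 N (tension)
  Rx@0 = +1741.9700 N
  Ry@0 = +2575.6854 N
  Ry@6 = -386.9854 N

-65.395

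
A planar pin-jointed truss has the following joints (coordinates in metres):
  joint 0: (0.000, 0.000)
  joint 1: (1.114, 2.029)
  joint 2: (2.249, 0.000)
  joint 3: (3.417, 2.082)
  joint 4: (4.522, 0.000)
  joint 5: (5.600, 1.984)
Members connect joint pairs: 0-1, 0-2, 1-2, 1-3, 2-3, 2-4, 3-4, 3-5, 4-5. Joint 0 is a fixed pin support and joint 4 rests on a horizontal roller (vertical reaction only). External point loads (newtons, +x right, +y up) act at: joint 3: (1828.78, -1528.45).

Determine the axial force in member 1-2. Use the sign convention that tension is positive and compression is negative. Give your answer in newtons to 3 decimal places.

-523.306

N=6 nodes, M=9 members, R=3 reactions → 2N=12, M+R=12
member 0 (0-1): L=2.3147, (cx,cy)=(0.4813,0.8766)
member 1 (0-2): L=2.2490, (cx,cy)=(1.0000,0.0000)
member 2 (1-2): L=2.3249, (cx,cy)=(0.4882,-0.8727)
member 3 (1-3): L=2.3036, (cx,cy)=(0.9997,0.0230)
member 4 (2-3): L=2.3872, (cx,cy)=(0.4893,0.8721)
member 5 (2-4): L=2.2730, (cx,cy)=(1.0000,0.0000)
member 6 (3-4): L=2.3571, (cx,cy)=(0.4688,-0.8833)
member 7 (3-5): L=2.1852, (cx,cy)=(0.9990,-0.0448)
member 8 (4-5): L=2.2580, (cx,cy)=(0.4774,0.8787)
solve A·x = −loads:
  F[0-1] = +534.4752 N (tension)
  F[0-2] = +1571.5521 N (tension)
  F[1-2] = -523.3060 N (compression)
  F[1-3] = +512.8402 N (tension)
  F[2-3] = +523.6654 N (tension)
  F[2-4] = +1059.8636 N (tension)
  F[3-4] = -2260.7837 N (compression)
  F[3-5] = -0.0000 N (compression)
  F[4-5] = +0.0000 N (tension)
  Rx@0 = -1828.7800 N
  Ry@0 = -468.5057 N
  Ry@4 = +1996.9557 N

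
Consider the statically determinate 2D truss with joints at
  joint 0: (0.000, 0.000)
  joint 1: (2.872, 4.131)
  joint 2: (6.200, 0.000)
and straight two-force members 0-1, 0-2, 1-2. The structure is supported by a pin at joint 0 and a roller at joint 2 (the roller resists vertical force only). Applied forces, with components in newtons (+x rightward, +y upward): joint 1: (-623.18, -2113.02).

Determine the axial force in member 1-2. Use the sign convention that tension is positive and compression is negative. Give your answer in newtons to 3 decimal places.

N=3 nodes, M=3 members, R=3 reactions → 2N=6, M+R=6
member 0 (0-1): L=5.0313, (cx,cy)=(0.5708,0.8211)
member 1 (0-2): L=6.2000, (cx,cy)=(1.0000,0.0000)
member 2 (1-2): L=5.3048, (cx,cy)=(0.6274,-0.7787)
solve A·x = −loads:
  F[0-1] = -1887.0969 N (compression)
  F[0-2] = +454.0344 N (tension)
  F[1-2] = -723.7245 N (compression)
  Rx@0 = +623.1800 N
  Ry@0 = +1549.4334 N
  Ry@2 = +563.5866 N

-723.724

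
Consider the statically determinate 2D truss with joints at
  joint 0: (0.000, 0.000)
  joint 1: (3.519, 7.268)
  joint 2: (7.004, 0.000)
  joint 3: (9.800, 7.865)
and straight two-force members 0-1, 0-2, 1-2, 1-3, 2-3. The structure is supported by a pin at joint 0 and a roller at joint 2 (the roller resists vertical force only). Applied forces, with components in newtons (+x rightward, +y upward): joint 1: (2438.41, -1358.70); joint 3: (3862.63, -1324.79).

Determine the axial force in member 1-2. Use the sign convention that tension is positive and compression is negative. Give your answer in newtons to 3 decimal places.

N=4 nodes, M=5 members, R=3 reactions → 2N=8, M+R=8
member 0 (0-1): L=8.0751, (cx,cy)=(0.4358,0.9001)
member 1 (0-2): L=7.0040, (cx,cy)=(1.0000,0.0000)
member 2 (1-2): L=8.0603, (cx,cy)=(0.4324,-0.9017)
member 3 (1-3): L=6.3093, (cx,cy)=(0.9955,0.0946)
member 4 (2-3): L=8.3472, (cx,cy)=(0.3350,0.9422)
solve A·x = −loads:
  F[0-1] = +7466.8946 N (tension)
  F[0-2] = +3047.0848 N (tension)
  F[1-2] = -8487.2883 N (compression)
  F[1-3] = +4505.3574 N (tension)
  F[2-3] = -1858.4566 N (compression)
  Rx@0 = -6301.0400 N
  Ry@0 = -6720.5871 N
  Ry@2 = +9404.0771 N

-8487.288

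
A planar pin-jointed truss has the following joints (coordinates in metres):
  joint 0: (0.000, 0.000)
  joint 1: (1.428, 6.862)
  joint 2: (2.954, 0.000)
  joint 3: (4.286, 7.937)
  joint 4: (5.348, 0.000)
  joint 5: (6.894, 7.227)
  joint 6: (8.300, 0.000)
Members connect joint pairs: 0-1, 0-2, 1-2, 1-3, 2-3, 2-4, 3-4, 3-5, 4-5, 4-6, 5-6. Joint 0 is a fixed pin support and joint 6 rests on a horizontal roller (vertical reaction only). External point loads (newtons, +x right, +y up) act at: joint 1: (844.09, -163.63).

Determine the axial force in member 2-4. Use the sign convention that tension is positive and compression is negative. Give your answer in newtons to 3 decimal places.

N=7 nodes, M=11 members, R=3 reactions → 2N=14, M+R=14
member 0 (0-1): L=7.0090, (cx,cy)=(0.2037,0.9790)
member 1 (0-2): L=2.9540, (cx,cy)=(1.0000,0.0000)
member 2 (1-2): L=7.0296, (cx,cy)=(0.2171,-0.9762)
member 3 (1-3): L=3.0535, (cx,cy)=(0.9360,0.3521)
member 4 (2-3): L=8.0480, (cx,cy)=(0.1655,0.9862)
member 5 (2-4): L=2.3940, (cx,cy)=(1.0000,0.0000)
member 6 (3-4): L=8.0077, (cx,cy)=(0.1326,-0.9912)
member 7 (3-5): L=2.7029, (cx,cy)=(0.9649,-0.2627)
member 8 (4-5): L=7.3905, (cx,cy)=(0.2092,0.9779)
member 9 (4-6): L=2.9520, (cx,cy)=(1.0000,0.0000)
member 10 (5-6): L=7.3625, (cx,cy)=(0.1910,-0.9816)
solve A·x = −loads:
  F[0-1] = +574.4193 N (tension)
  F[0-2] = +727.0591 N (tension)
  F[1-2] = -944.8568 N (compression)
  F[1-3] = -557.6500 N (compression)
  F[2-3] = +935.2234 N (tension)
  F[2-4] = +367.1625 N (tension)
  F[3-4] = -655.5021 N (compression)
  F[3-5] = -290.4275 N (compression)
  F[4-5] = +664.4116 N (tension)
  F[4-6] = +141.2422 N (tension)
  F[5-6] = -739.6127 N (compression)
  Rx@0 = -844.0900 N
  Ry@0 = -562.3711 N
  Ry@6 = +726.0011 N

367.162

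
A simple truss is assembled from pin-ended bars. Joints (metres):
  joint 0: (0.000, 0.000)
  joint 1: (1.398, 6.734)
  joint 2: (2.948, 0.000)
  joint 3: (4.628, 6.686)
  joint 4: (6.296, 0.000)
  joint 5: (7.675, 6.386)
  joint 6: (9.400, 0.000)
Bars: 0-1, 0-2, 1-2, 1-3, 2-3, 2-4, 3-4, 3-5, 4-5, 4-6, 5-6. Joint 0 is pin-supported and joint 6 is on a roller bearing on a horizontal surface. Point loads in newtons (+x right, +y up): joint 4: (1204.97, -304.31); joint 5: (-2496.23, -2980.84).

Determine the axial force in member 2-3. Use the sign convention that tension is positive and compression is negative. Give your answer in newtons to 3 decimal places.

-2431.963

N=7 nodes, M=11 members, R=3 reactions → 2N=14, M+R=14
member 0 (0-1): L=6.8776, (cx,cy)=(0.2033,0.9791)
member 1 (0-2): L=2.9480, (cx,cy)=(1.0000,0.0000)
member 2 (1-2): L=6.9101, (cx,cy)=(0.2243,-0.9745)
member 3 (1-3): L=3.2304, (cx,cy)=(0.9999,-0.0149)
member 4 (2-3): L=6.8938, (cx,cy)=(0.2437,0.9699)
member 5 (2-4): L=3.3480, (cx,cy)=(1.0000,0.0000)
member 6 (3-4): L=6.8909, (cx,cy)=(0.2421,-0.9703)
member 7 (3-5): L=3.0617, (cx,cy)=(0.9952,-0.0980)
member 8 (4-5): L=6.5332, (cx,cy)=(0.2111,0.9775)
member 9 (4-6): L=3.1040, (cx,cy)=(1.0000,0.0000)
member 10 (5-6): L=6.6149, (cx,cy)=(0.2608,-0.9654)
solve A·x = −loads:
  F[0-1] = -2393.3113 N (compression)
  F[0-2] = -804.7739 N (compression)
  F[1-2] = +2420.3182 N (tension)
  F[1-3] = -1029.5011 N (compression)
  F[2-3] = -2431.9629 N (compression)
  F[2-4] = +330.7868 N (tension)
  F[3-4] = +2644.7280 N (tension)
  F[3-5] = -2273.1616 N (compression)
  F[4-5] = -2313.9018 N (compression)
  F[4-6] = +254.4021 N (tension)
  F[5-6] = -975.5590 N (compression)
  Rx@0 = +1291.2600 N
  Ry@0 = +2343.3460 N
  Ry@6 = +941.8040 N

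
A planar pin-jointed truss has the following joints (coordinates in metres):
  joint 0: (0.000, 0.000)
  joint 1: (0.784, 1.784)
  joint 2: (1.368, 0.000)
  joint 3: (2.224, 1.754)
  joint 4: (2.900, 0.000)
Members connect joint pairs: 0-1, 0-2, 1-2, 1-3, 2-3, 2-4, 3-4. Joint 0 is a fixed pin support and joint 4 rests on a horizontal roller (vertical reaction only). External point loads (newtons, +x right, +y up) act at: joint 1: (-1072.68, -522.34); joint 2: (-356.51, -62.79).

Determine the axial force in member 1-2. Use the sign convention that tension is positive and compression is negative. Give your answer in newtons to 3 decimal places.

571.388

N=5 nodes, M=7 members, R=3 reactions → 2N=10, M+R=10
member 0 (0-1): L=1.9487, (cx,cy)=(0.4023,0.9155)
member 1 (0-2): L=1.3680, (cx,cy)=(1.0000,0.0000)
member 2 (1-2): L=1.8772, (cx,cy)=(0.3111,-0.9504)
member 3 (1-3): L=1.4403, (cx,cy)=(0.9998,-0.0208)
member 4 (2-3): L=1.9517, (cx,cy)=(0.4386,0.8987)
member 5 (2-4): L=1.5320, (cx,cy)=(1.0000,0.0000)
member 6 (3-4): L=1.8798, (cx,cy)=(0.3596,-0.9331)
solve A·x = −loads:
  F[0-1] = -1173.3323 N (compression)
  F[0-2] = -957.1281 N (compression)
  F[1-2] = +571.3878 N (tension)
  F[1-3] = +422.9459 N (tension)
  F[2-3] = -534.3805 N (compression)
  F[2-4] = -188.4829 N (compression)
  F[3-4] = +524.1158 N (tension)
  Rx@0 = +1429.1900 N
  Ry@0 = +1074.1817 N
  Ry@4 = -489.0517 N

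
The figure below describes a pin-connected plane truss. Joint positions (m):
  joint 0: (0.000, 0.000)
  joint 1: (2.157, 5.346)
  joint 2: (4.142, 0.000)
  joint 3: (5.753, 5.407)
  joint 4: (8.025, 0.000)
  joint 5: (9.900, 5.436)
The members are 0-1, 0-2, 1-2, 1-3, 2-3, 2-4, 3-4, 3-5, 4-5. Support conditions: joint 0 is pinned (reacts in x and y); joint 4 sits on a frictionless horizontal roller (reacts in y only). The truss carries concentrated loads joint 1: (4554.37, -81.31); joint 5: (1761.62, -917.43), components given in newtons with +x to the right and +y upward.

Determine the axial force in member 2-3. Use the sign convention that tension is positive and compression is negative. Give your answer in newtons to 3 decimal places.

4677.239

N=6 nodes, M=9 members, R=3 reactions → 2N=12, M+R=12
member 0 (0-1): L=5.7648, (cx,cy)=(0.3742,0.9274)
member 1 (0-2): L=4.1420, (cx,cy)=(1.0000,0.0000)
member 2 (1-2): L=5.7026, (cx,cy)=(0.3481,-0.9375)
member 3 (1-3): L=3.5965, (cx,cy)=(0.9999,0.0170)
member 4 (2-3): L=5.6419, (cx,cy)=(0.2855,0.9584)
member 5 (2-4): L=3.8830, (cx,cy)=(1.0000,0.0000)
member 6 (3-4): L=5.8649, (cx,cy)=(0.3874,-0.9219)
member 7 (3-5): L=4.1471, (cx,cy)=(1.0000,0.0070)
member 8 (4-5): L=5.7503, (cx,cy)=(0.3261,0.9453)
solve A·x = −loads:
  F[0-1] = +4725.4209 N (tension)
  F[0-2] = +4547.8770 N (tension)
  F[1-2] = -4781.5299 N (compression)
  F[1-3] = -1122.0383 N (compression)
  F[2-3] = +4677.2386 N (tension)
  F[2-4] = +1547.9470 N (tension)
  F[3-4] = -4825.7124 N (compression)
  F[3-5] = +2083.1379 N (tension)
  F[4-5] = -985.8801 N (compression)
  Rx@0 = -6315.9900 N
  Ry@0 = -4382.1660 N
  Ry@4 = +5380.9060 N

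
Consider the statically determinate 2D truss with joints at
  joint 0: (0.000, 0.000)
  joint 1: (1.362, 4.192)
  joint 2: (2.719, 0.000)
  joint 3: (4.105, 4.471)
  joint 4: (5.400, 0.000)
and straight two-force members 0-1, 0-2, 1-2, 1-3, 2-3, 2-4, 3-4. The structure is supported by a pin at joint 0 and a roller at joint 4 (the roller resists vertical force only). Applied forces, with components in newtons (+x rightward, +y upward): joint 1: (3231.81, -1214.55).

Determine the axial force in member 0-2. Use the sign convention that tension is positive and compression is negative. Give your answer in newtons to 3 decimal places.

N=5 nodes, M=7 members, R=3 reactions → 2N=10, M+R=10
member 0 (0-1): L=4.4077, (cx,cy)=(0.3090,0.9511)
member 1 (0-2): L=2.7190, (cx,cy)=(1.0000,0.0000)
member 2 (1-2): L=4.4062, (cx,cy)=(0.3080,-0.9514)
member 3 (1-3): L=2.7572, (cx,cy)=(0.9949,0.1012)
member 4 (2-3): L=4.6809, (cx,cy)=(0.2961,0.9552)
member 5 (2-4): L=2.6810, (cx,cy)=(1.0000,0.0000)
member 6 (3-4): L=4.6548, (cx,cy)=(0.2782,-0.9605)
solve A·x = −loads:
  F[0-1] = +1682.9931 N (tension)
  F[0-2] = +2711.7584 N (tension)
  F[1-2] = -3145.3555 N (compression)
  F[1-3] = -1752.0534 N (compression)
  F[2-3] = +3132.9597 N (tension)
  F[2-4] = +815.4007 N (tension)
  F[3-4] = -2930.8888 N (compression)
  Rx@0 = -3231.8100 N
  Ry@0 = -1600.6286 N
  Ry@4 = +2815.1786 N

2711.758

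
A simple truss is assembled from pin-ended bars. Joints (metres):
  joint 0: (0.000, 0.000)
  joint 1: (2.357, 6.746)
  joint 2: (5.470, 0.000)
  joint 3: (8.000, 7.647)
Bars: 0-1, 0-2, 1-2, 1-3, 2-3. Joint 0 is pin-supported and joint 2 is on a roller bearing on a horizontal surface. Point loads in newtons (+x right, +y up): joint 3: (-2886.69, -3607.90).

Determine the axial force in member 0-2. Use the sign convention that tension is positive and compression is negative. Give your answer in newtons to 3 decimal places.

-2059.740

N=4 nodes, M=5 members, R=3 reactions → 2N=8, M+R=8
member 0 (0-1): L=7.1459, (cx,cy)=(0.3298,0.9440)
member 1 (0-2): L=5.4700, (cx,cy)=(1.0000,0.0000)
member 2 (1-2): L=7.4296, (cx,cy)=(0.4190,-0.9080)
member 3 (1-3): L=5.7145, (cx,cy)=(0.9875,0.1577)
member 4 (2-3): L=8.0547, (cx,cy)=(0.3141,0.9494)
solve A·x = −loads:
  F[0-1] = -2507.1310 N (compression)
  F[0-2] = -2059.7398 N (compression)
  F[1-2] = +2292.3559 N (tension)
  F[1-3] = -1810.0844 N (compression)
  F[2-3] = -3499.6255 N (compression)
  Rx@0 = +2886.6900 N
  Ry@0 = +2366.8248 N
  Ry@2 = +1241.0752 N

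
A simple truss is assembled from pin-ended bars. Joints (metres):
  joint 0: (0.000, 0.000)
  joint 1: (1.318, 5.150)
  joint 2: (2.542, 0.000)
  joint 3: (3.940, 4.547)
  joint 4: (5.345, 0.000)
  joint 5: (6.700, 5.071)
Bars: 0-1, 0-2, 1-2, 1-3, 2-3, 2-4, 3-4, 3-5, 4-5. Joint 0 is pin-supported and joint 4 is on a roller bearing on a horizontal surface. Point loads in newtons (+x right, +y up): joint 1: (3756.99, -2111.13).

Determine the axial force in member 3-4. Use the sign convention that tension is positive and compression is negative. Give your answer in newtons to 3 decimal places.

-4333.657

N=6 nodes, M=9 members, R=3 reactions → 2N=12, M+R=12
member 0 (0-1): L=5.3160, (cx,cy)=(0.2479,0.9688)
member 1 (0-2): L=2.5420, (cx,cy)=(1.0000,0.0000)
member 2 (1-2): L=5.2935, (cx,cy)=(0.2312,-0.9729)
member 3 (1-3): L=2.6904, (cx,cy)=(0.9746,-0.2241)
member 4 (2-3): L=4.7571, (cx,cy)=(0.2939,0.9558)
member 5 (2-4): L=2.8030, (cx,cy)=(1.0000,0.0000)
member 6 (3-4): L=4.7591, (cx,cy)=(0.2952,-0.9554)
member 7 (3-5): L=2.8093, (cx,cy)=(0.9825,0.1865)
member 8 (4-5): L=5.2489, (cx,cy)=(0.2581,0.9661)
solve A·x = −loads:
  F[0-1] = +2094.7732 N (tension)
  F[0-2] = +3237.6291 N (tension)
  F[1-2] = -3692.3314 N (compression)
  F[1-3] = -2446.0836 N (compression)
  F[2-3] = +3758.2201 N (tension)
  F[2-4] = +1279.3933 N (tension)
  F[3-4] = -4333.6567 N (compression)
  F[3-5] = -0.0000 N (compression)
  F[4-5] = +0.0000 N (tension)
  Rx@0 = -3756.9900 N
  Ry@0 = -2029.3691 N
  Ry@4 = +4140.4991 N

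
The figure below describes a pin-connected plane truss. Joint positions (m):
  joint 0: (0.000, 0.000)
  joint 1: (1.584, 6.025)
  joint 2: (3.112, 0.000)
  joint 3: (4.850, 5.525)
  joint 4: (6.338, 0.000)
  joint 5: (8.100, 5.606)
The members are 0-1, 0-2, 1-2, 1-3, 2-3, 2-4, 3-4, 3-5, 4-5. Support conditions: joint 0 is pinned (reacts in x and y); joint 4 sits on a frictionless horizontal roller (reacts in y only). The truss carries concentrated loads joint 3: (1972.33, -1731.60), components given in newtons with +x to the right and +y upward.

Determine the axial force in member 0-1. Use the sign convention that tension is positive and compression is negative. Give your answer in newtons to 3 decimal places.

N=6 nodes, M=9 members, R=3 reactions → 2N=12, M+R=12
member 0 (0-1): L=6.2297, (cx,cy)=(0.2543,0.9671)
member 1 (0-2): L=3.1120, (cx,cy)=(1.0000,0.0000)
member 2 (1-2): L=6.2157, (cx,cy)=(0.2458,-0.9693)
member 3 (1-3): L=3.3041, (cx,cy)=(0.9885,-0.1513)
member 4 (2-3): L=5.7919, (cx,cy)=(0.3001,0.9539)
member 5 (2-4): L=3.2260, (cx,cy)=(1.0000,0.0000)
member 6 (3-4): L=5.7219, (cx,cy)=(0.2601,-0.9656)
member 7 (3-5): L=3.2510, (cx,cy)=(0.9997,0.0249)
member 8 (4-5): L=5.8764, (cx,cy)=(0.2998,0.9540)
solve A·x = −loads:
  F[0-1] = +1357.4077 N (tension)
  F[0-2] = +1627.1899 N (tension)
  F[1-2] = -1465.7776 N (compression)
  F[1-3] = +713.6879 N (tension)
  F[2-3] = +1489.4373 N (tension)
  F[2-4] = +819.9206 N (tension)
  F[3-4] = -3152.8746 N (compression)
  F[3-5] = -0.0000 N (tension)
  F[4-5] = +0.0000 N (tension)
  Rx@0 = -1972.3300 N
  Ry@0 = -1312.7962 N
  Ry@4 = +3044.3962 N

1357.408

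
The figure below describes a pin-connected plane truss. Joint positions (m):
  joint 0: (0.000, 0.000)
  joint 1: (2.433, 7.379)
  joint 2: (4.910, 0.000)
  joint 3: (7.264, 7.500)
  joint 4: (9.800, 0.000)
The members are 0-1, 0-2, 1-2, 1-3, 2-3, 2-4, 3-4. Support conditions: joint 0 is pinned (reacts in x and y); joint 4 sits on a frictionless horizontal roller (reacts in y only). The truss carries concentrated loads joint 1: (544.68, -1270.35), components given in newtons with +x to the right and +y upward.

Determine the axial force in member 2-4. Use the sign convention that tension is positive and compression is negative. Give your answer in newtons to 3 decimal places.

245.318

N=5 nodes, M=7 members, R=3 reactions → 2N=10, M+R=10
member 0 (0-1): L=7.7698, (cx,cy)=(0.3131,0.9497)
member 1 (0-2): L=4.9100, (cx,cy)=(1.0000,0.0000)
member 2 (1-2): L=7.7836, (cx,cy)=(0.3182,-0.9480)
member 3 (1-3): L=4.8325, (cx,cy)=(0.9997,0.0250)
member 4 (2-3): L=7.8607, (cx,cy)=(0.2995,0.9541)
member 5 (2-4): L=4.8900, (cx,cy)=(1.0000,0.0000)
member 6 (3-4): L=7.9172, (cx,cy)=(0.3203,-0.9473)
solve A·x = −loads:
  F[0-1] = -573.6968 N (compression)
  F[0-2] = +724.3258 N (tension)
  F[1-2] = -777.8872 N (compression)
  F[1-3] = -476.9273 N (compression)
  F[2-3] = +772.9180 N (tension)
  F[2-4] = +245.3176 N (tension)
  F[3-4] = -765.8585 N (compression)
  Rx@0 = -544.6800 N
  Ry@0 = +544.8444 N
  Ry@4 = +725.5056 N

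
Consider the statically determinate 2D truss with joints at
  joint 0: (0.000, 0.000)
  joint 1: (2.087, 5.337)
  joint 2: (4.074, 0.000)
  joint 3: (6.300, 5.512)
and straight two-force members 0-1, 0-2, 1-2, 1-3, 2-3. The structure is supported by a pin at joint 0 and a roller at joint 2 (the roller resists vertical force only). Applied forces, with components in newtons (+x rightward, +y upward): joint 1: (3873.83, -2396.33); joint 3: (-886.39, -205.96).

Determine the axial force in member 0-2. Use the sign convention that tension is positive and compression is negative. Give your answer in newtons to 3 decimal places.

1884.973

N=4 nodes, M=5 members, R=3 reactions → 2N=8, M+R=8
member 0 (0-1): L=5.7305, (cx,cy)=(0.3642,0.9313)
member 1 (0-2): L=4.0740, (cx,cy)=(1.0000,0.0000)
member 2 (1-2): L=5.6949, (cx,cy)=(0.3489,-0.9372)
member 3 (1-3): L=4.2166, (cx,cy)=(0.9991,0.0415)
member 4 (2-3): L=5.9445, (cx,cy)=(0.3745,0.9272)
solve A·x = −loads:
  F[0-1] = +3027.1867 N (tension)
  F[0-2] = +1884.9725 N (tension)
  F[1-2] = -5601.5817 N (compression)
  F[1-3] = -817.6221 N (compression)
  F[2-3] = -185.5253 N (compression)
  Rx@0 = -2987.4400 N
  Ry@0 = -2819.2951 N
  Ry@2 = +5421.5851 N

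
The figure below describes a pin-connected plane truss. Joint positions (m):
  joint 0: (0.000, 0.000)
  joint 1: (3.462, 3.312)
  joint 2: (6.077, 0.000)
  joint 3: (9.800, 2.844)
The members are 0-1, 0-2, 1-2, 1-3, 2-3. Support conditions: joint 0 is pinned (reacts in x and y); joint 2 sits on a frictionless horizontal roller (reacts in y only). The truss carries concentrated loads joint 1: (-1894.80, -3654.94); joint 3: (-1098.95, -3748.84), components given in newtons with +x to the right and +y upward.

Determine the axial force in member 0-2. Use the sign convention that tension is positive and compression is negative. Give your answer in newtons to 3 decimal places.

-2133.415

N=4 nodes, M=5 members, R=3 reactions → 2N=8, M+R=8
member 0 (0-1): L=4.7911, (cx,cy)=(0.7226,0.6913)
member 1 (0-2): L=6.0770, (cx,cy)=(1.0000,0.0000)
member 2 (1-2): L=4.2199, (cx,cy)=(0.6197,-0.7849)
member 3 (1-3): L=6.3553, (cx,cy)=(0.9973,-0.0736)
member 4 (2-3): L=4.6850, (cx,cy)=(0.7947,0.6070)
solve A·x = −loads:
  F[0-1] = -1190.6309 N (compression)
  F[0-2] = -2133.4150 N (compression)
  F[1-2] = -3934.9028 N (compression)
  F[1-3] = +3482.3111 N (tension)
  F[2-3] = -5753.1115 N (compression)
  Rx@0 = +2993.7500 N
  Ry@0 = +823.0588 N
  Ry@2 = +6580.7212 N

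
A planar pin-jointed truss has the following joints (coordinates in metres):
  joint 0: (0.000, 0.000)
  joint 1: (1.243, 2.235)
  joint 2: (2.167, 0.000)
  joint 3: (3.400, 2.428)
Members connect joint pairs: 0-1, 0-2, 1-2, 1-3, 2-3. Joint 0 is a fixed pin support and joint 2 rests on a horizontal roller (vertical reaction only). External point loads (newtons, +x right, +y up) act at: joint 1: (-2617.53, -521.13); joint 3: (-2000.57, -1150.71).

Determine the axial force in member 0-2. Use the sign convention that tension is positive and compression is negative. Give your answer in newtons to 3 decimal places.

N=4 nodes, M=5 members, R=3 reactions → 2N=8, M+R=8
member 0 (0-1): L=2.5574, (cx,cy)=(0.4860,0.8739)
member 1 (0-2): L=2.1670, (cx,cy)=(1.0000,0.0000)
member 2 (1-2): L=2.4185, (cx,cy)=(0.3821,-0.9241)
member 3 (1-3): L=2.1656, (cx,cy)=(0.9960,0.0891)
member 4 (2-3): L=2.7231, (cx,cy)=(0.4528,0.8916)
solve A·x = −loads:
  F[0-1] = -5159.0264 N (compression)
  F[0-2] = -2110.6002 N (compression)
  F[1-2] = +4171.2175 N (tension)
  F[1-3] = -1489.5506 N (compression)
  F[2-3] = -1141.6998 N (compression)
  Rx@0 = +4618.1000 N
  Ry@0 = +4508.6581 N
  Ry@2 = -2836.8181 N

-2110.600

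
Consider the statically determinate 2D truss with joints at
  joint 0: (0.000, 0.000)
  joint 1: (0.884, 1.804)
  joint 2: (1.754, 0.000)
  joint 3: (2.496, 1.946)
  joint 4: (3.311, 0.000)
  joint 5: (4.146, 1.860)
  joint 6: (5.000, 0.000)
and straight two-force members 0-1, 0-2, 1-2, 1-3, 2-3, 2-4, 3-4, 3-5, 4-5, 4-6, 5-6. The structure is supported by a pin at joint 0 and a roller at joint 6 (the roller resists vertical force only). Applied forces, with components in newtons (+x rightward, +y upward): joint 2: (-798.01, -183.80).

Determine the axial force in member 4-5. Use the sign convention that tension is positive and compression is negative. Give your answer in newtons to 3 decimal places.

67.408

N=7 nodes, M=11 members, R=3 reactions → 2N=14, M+R=14
member 0 (0-1): L=2.0089, (cx,cy)=(0.4400,0.8980)
member 1 (0-2): L=1.7540, (cx,cy)=(1.0000,0.0000)
member 2 (1-2): L=2.0028, (cx,cy)=(0.4344,-0.9007)
member 3 (1-3): L=1.6182, (cx,cy)=(0.9961,0.0877)
member 4 (2-3): L=2.0827, (cx,cy)=(0.3563,0.9344)
member 5 (2-4): L=1.5570, (cx,cy)=(1.0000,0.0000)
member 6 (3-4): L=2.1098, (cx,cy)=(0.3863,-0.9224)
member 7 (3-5): L=1.6522, (cx,cy)=(0.9986,-0.0521)
member 8 (4-5): L=2.0388, (cx,cy)=(0.4095,0.9123)
member 9 (4-6): L=1.6890, (cx,cy)=(1.0000,0.0000)
member 10 (5-6): L=2.0467, (cx,cy)=(0.4173,-0.9088)
solve A·x = −loads:
  F[0-1] = -132.8789 N (compression)
  F[0-2] = -739.5391 N (compression)
  F[1-2] = +121.5903 N (tension)
  F[1-3] = -111.7190 N (compression)
  F[2-3] = +79.4968 N (tension)
  F[2-4] = +82.9653 N (tension)
  F[3-4] = -66.6705 N (compression)
  F[3-5] = -57.2883 N (compression)
  F[4-5] = +67.4076 N (tension)
  F[4-6] = +29.6040 N (tension)
  F[5-6] = -70.9485 N (compression)
  Rx@0 = +798.0100 N
  Ry@0 = +119.3230 N
  Ry@6 = +64.4770 N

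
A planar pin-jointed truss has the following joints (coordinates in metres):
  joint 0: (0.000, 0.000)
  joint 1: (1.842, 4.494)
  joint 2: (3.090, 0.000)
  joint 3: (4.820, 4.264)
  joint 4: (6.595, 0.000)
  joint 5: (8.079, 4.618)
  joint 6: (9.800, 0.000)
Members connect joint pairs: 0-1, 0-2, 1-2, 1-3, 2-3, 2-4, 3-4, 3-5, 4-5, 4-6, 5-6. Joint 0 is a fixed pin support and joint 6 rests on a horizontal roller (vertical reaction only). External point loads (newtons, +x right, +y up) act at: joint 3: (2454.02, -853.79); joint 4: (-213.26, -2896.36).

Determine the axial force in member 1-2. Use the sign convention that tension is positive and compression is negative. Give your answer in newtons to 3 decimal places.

342.850

N=7 nodes, M=11 members, R=3 reactions → 2N=14, M+R=14
member 0 (0-1): L=4.8569, (cx,cy)=(0.3793,0.9253)
member 1 (0-2): L=3.0900, (cx,cy)=(1.0000,0.0000)
member 2 (1-2): L=4.6641, (cx,cy)=(0.2676,-0.9635)
member 3 (1-3): L=2.9869, (cx,cy)=(0.9970,-0.0770)
member 4 (2-3): L=4.6016, (cx,cy)=(0.3760,0.9266)
member 5 (2-4): L=3.5050, (cx,cy)=(1.0000,0.0000)
member 6 (3-4): L=4.6187, (cx,cy)=(0.3843,-0.9232)
member 7 (3-5): L=3.2782, (cx,cy)=(0.9942,0.1080)
member 8 (4-5): L=4.8506, (cx,cy)=(0.3059,0.9521)
member 9 (4-6): L=3.2050, (cx,cy)=(1.0000,0.0000)
member 10 (5-6): L=4.9283, (cx,cy)=(0.3492,-0.9370)
solve A·x = −loads:
  F[0-1] = -338.6433 N (compression)
  F[0-2] = +2369.1932 N (tension)
  F[1-2] = +342.8497 N (tension)
  F[1-3] = -220.8277 N (compression)
  F[2-3] = -356.5022 N (compression)
  F[2-4] = +2594.9617 N (tension)
  F[3-4] = -876.1930 N (compression)
  F[3-5] = -2486.0314 N (compression)
  F[4-5] = +3891.8814 N (tension)
  F[4-6] = +1280.8021 N (tension)
  F[5-6] = -3667.7094 N (compression)
  Rx@0 = -2240.7600 N
  Ry@0 = +313.3435 N
  Ry@6 = +3436.8065 N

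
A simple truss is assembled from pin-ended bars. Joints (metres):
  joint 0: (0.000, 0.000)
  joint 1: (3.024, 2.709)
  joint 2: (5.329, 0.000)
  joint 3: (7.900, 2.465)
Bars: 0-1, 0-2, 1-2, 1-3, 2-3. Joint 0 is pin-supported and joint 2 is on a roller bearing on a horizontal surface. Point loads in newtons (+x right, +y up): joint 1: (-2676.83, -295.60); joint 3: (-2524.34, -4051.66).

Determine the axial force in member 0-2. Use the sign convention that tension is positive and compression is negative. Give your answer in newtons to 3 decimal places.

-4418.042

N=4 nodes, M=5 members, R=3 reactions → 2N=8, M+R=8
member 0 (0-1): L=4.0600, (cx,cy)=(0.7448,0.6672)
member 1 (0-2): L=5.3290, (cx,cy)=(1.0000,0.0000)
member 2 (1-2): L=3.5569, (cx,cy)=(0.6480,-0.7616)
member 3 (1-3): L=4.8821, (cx,cy)=(0.9988,-0.0500)
member 4 (2-3): L=3.5618, (cx,cy)=(0.7218,0.6921)
solve A·x = −loads:
  F[0-1] = -1051.4107 N (compression)
  F[0-2] = -4418.0422 N (compression)
  F[1-2] = +426.7631 N (tension)
  F[1-3] = +1619.1696 N (tension)
  F[2-3] = -5737.4780 N (compression)
  Rx@0 = +5201.1700 N
  Ry@0 = +701.5520 N
  Ry@2 = +3645.7080 N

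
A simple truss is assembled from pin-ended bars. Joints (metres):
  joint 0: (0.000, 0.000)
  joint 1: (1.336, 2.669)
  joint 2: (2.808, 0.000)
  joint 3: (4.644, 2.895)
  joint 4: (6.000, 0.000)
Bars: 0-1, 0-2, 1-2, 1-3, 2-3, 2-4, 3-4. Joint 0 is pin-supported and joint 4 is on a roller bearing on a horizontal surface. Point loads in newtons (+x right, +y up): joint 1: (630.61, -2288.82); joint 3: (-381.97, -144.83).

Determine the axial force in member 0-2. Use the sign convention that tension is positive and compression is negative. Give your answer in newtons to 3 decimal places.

N=5 nodes, M=7 members, R=3 reactions → 2N=10, M+R=10
member 0 (0-1): L=2.9847, (cx,cy)=(0.4476,0.8942)
member 1 (0-2): L=2.8080, (cx,cy)=(1.0000,0.0000)
member 2 (1-2): L=3.0480, (cx,cy)=(0.4829,-0.8757)
member 3 (1-3): L=3.3157, (cx,cy)=(0.9977,0.0682)
member 4 (2-3): L=3.4281, (cx,cy)=(0.5356,0.8445)
member 5 (2-4): L=3.1920, (cx,cy)=(1.0000,0.0000)
member 6 (3-4): L=3.1968, (cx,cy)=(0.4242,-0.9056)
solve A·x = −loads:
  F[0-1] = -1918.6332 N (compression)
  F[0-2] = +1107.4502 N (tension)
  F[1-2] = -742.7343 N (compression)
  F[1-3] = -1133.3609 N (compression)
  F[2-3] = +770.1441 N (tension)
  F[2-4] = +336.2871 N (tension)
  F[3-4] = -792.8133 N (compression)
  Rx@0 = -248.6400 N
  Ry@0 = +1715.6918 N
  Ry@4 = +717.9582 N

1107.450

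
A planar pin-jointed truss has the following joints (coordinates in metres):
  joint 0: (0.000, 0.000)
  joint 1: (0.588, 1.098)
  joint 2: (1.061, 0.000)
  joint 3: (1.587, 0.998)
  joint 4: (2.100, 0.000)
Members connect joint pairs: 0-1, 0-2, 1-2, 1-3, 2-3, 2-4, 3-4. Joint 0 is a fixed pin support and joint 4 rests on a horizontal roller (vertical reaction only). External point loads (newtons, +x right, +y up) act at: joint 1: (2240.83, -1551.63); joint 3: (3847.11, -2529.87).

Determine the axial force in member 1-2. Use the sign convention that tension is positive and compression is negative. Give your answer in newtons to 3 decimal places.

N=5 nodes, M=7 members, R=3 reactions → 2N=10, M+R=10
member 0 (0-1): L=1.2455, (cx,cy)=(0.4721,0.8816)
member 1 (0-2): L=1.0610, (cx,cy)=(1.0000,0.0000)
member 2 (1-2): L=1.1955, (cx,cy)=(0.3956,-0.9184)
member 3 (1-3): L=1.0040, (cx,cy)=(0.9950,-0.0996)
member 4 (2-3): L=1.1281, (cx,cy)=(0.4663,0.8846)
member 5 (2-4): L=1.0390, (cx,cy)=(1.0000,0.0000)
member 6 (3-4): L=1.1221, (cx,cy)=(0.4572,-0.8894)
solve A·x = −loads:
  F[0-1] = +1434.6778 N (tension)
  F[0-2] = +5410.6462 N (tension)
  F[1-2] = -3026.6814 N (compression)
  F[1-3] = -367.9053 N (compression)
  F[2-3] = +3142.1826 N (tension)
  F[2-4] = +2748.1186 N (tension)
  F[3-4] = -6011.1950 N (compression)
  Rx@0 = -6087.9400 N
  Ry@0 = -1264.7425 N
  Ry@4 = +5346.2425 N

-3026.681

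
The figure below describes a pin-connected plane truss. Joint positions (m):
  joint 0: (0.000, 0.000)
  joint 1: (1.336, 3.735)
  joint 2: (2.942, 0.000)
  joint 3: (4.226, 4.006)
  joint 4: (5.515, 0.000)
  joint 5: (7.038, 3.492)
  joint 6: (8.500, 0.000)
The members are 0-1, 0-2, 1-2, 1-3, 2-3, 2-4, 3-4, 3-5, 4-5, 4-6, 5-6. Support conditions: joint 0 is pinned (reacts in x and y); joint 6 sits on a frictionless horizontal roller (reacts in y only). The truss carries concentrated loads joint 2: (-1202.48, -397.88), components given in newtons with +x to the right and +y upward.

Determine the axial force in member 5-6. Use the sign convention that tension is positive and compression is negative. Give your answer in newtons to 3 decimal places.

N=7 nodes, M=11 members, R=3 reactions → 2N=14, M+R=14
member 0 (0-1): L=3.9668, (cx,cy)=(0.3368,0.9416)
member 1 (0-2): L=2.9420, (cx,cy)=(1.0000,0.0000)
member 2 (1-2): L=4.0656, (cx,cy)=(0.3950,-0.9187)
member 3 (1-3): L=2.9027, (cx,cy)=(0.9956,0.0934)
member 4 (2-3): L=4.2067, (cx,cy)=(0.3052,0.9523)
member 5 (2-4): L=2.5730, (cx,cy)=(1.0000,0.0000)
member 6 (3-4): L=4.2083, (cx,cy)=(0.3063,-0.9519)
member 7 (3-5): L=2.8586, (cx,cy)=(0.9837,-0.1798)
member 8 (4-5): L=3.8097, (cx,cy)=(0.3998,0.9166)
member 9 (4-6): L=2.9850, (cx,cy)=(1.0000,0.0000)
member 10 (5-6): L=3.7857, (cx,cy)=(0.3862,-0.9224)
solve A·x = −loads:
  F[0-1] = -276.3097 N (compression)
  F[0-2] = -1109.4190 N (compression)
  F[1-2] = +263.0912 N (tension)
  F[1-3] = -197.8507 N (compression)
  F[2-3] = +164.0116 N (tension)
  F[2-4] = +146.9263 N (tension)
  F[3-4] = -123.7317 N (compression)
  F[3-5] = -110.8335 N (compression)
  F[4-5] = +128.4994 N (tension)
  F[4-6] = +57.6566 N (tension)
  F[5-6] = -149.2958 N (compression)
  Rx@0 = +1202.4800 N
  Ry@0 = +260.1667 N
  Ry@6 = +137.7133 N

-149.296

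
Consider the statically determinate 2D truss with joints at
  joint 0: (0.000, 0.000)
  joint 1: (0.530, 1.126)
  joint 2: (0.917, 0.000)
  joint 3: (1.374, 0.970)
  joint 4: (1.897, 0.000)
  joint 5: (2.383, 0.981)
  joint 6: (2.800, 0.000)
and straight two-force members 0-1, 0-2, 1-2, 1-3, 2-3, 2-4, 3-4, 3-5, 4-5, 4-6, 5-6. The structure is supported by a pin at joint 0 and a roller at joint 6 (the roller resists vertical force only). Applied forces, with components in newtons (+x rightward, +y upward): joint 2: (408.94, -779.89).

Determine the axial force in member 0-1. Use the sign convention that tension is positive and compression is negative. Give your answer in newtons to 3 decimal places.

N=7 nodes, M=11 members, R=3 reactions → 2N=14, M+R=14
member 0 (0-1): L=1.2445, (cx,cy)=(0.4259,0.9048)
member 1 (0-2): L=0.9170, (cx,cy)=(1.0000,0.0000)
member 2 (1-2): L=1.1906, (cx,cy)=(0.3250,-0.9457)
member 3 (1-3): L=0.8583, (cx,cy)=(0.9833,-0.1818)
member 4 (2-3): L=1.0723, (cx,cy)=(0.4262,0.9046)
member 5 (2-4): L=0.9800, (cx,cy)=(1.0000,0.0000)
member 6 (3-4): L=1.1020, (cx,cy)=(0.4746,-0.8802)
member 7 (3-5): L=1.0091, (cx,cy)=(0.9999,0.0109)
member 8 (4-5): L=1.0948, (cx,cy)=(0.4439,0.8961)
member 9 (4-6): L=0.9030, (cx,cy)=(1.0000,0.0000)
member 10 (5-6): L=1.0660, (cx,cy)=(0.3912,-0.9203)
solve A·x = −loads:
  F[0-1] = -579.6710 N (compression)
  F[0-2] = +655.8070 N (tension)
  F[1-2] = +643.7319 N (tension)
  F[1-3] = -463.8267 N (compression)
  F[2-3] = +189.1505 N (tension)
  F[2-4] = +375.4849 N (tension)
  F[3-4] = -293.1021 N (compression)
  F[3-5] = -236.3966 N (compression)
  F[4-5] = +287.9154 N (tension)
  F[4-6] = +108.5705 N (tension)
  F[5-6] = -277.5317 N (compression)
  Rx@0 = -408.9400 N
  Ry@0 = +524.4760 N
  Ry@6 = +255.4140 N

-579.671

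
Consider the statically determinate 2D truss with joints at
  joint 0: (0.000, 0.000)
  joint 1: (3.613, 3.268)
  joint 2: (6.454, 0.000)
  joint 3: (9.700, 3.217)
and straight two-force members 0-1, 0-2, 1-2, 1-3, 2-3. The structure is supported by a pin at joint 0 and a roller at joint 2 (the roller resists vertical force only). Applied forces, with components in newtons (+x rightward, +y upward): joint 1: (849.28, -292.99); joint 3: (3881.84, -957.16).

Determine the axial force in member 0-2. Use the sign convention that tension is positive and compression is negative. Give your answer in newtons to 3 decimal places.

1726.883

N=4 nodes, M=5 members, R=3 reactions → 2N=8, M+R=8
member 0 (0-1): L=4.8717, (cx,cy)=(0.7416,0.6708)
member 1 (0-2): L=6.4540, (cx,cy)=(1.0000,0.0000)
member 2 (1-2): L=4.3303, (cx,cy)=(0.6561,-0.7547)
member 3 (1-3): L=6.0872, (cx,cy)=(1.0000,-0.0084)
member 4 (2-3): L=4.5701, (cx,cy)=(0.7103,0.7039)
solve A·x = −loads:
  F[0-1] = +4050.8663 N (tension)
  F[0-2] = +1726.8835 N (tension)
  F[1-2] = -4042.2316 N (compression)
  F[1-3] = +4807.1587 N (tension)
  F[2-3] = -1302.5282 N (compression)
  Rx@0 = -4731.1200 N
  Ry@0 = -2717.3665 N
  Ry@2 = +3967.5165 N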